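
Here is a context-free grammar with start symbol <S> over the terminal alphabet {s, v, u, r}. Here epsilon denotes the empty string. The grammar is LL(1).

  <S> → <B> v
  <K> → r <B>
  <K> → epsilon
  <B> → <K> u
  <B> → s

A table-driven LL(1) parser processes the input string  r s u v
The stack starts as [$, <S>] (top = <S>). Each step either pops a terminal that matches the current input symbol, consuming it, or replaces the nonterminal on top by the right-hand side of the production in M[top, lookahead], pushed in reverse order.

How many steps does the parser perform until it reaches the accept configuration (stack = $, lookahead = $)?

     Stack        Input      Action
  1  $ <S>        r s u v $  expand <S> → <B> v
  2  $ v <B>      r s u v $  expand <B> → <K> u
  3  $ v u <K>    r s u v $  expand <K> → r <B>
  4  $ v u <B> r  r s u v $  match r
  5  $ v u <B>    s u v $    expand <B> → s
  6  $ v u s      s u v $    match s
  7  $ v u        u v $      match u
  8  $ v          v $        match v
Accept reached after 8 steps.

8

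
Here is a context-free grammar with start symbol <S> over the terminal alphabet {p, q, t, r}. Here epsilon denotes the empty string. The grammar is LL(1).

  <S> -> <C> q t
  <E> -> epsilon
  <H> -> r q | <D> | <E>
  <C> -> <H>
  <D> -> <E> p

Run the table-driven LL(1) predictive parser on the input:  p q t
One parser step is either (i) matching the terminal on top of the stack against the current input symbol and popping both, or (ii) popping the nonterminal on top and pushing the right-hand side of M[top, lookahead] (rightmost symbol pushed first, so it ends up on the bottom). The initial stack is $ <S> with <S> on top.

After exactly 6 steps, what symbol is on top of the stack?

     Stack        Input    Action
  1  $ <S>        p q t $  expand <S> -> <C> q t
  2  $ t q <C>    p q t $  expand <C> -> <H>
  3  $ t q <H>    p q t $  expand <H> -> <D>
  4  $ t q <D>    p q t $  expand <D> -> <E> p
  5  $ t q p <E>  p q t $  expand <E> -> epsilon
  6  $ t q p      p q t $  match p
Stack after step 6: $ t q (top = q).

q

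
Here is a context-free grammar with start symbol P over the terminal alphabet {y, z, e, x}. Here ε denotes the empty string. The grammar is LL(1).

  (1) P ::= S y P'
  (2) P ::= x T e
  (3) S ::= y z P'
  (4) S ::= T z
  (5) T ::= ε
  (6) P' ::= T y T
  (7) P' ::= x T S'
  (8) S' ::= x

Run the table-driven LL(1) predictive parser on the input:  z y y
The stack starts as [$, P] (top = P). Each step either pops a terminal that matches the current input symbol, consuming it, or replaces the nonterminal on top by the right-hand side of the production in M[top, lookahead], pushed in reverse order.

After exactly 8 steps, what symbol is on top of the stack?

T

     Stack       Input    Action
  1  $ P         z y y $  expand P ::= S y P'
  2  $ P' y S    z y y $  expand S ::= T z
  3  $ P' y z T  z y y $  expand T ::= ε
  4  $ P' y z    z y y $  match z
  5  $ P' y      y y $    match y
  6  $ P'        y $      expand P' ::= T y T
  7  $ T y T     y $      expand T ::= ε
  8  $ T y       y $      match y
Stack after step 8: $ T (top = T).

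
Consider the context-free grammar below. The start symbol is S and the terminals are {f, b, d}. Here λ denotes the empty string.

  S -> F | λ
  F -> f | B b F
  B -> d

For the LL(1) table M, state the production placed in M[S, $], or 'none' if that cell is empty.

S -> λ

FIRST(B) = {d}
FIRST(F) = {d, f}  (via B b F)
FIRST(S) = {λ, d, f}  (via F)
FOLLOW(S) includes $ since S is the start symbol.
FOLLOW(S): S appears on no right-hand side. Thus FOLLOW(S) = {$}.
For S -> F: FIRST(F) = {d, f}, so it goes in M[S, t] for t ∈ {d, f}.
For S -> λ: FIRST(λ) = {λ}, so it goes in M[S, t] for t ∈ {}; since λ ∈ FIRST, also for every t ∈ FOLLOW(S) = {$}.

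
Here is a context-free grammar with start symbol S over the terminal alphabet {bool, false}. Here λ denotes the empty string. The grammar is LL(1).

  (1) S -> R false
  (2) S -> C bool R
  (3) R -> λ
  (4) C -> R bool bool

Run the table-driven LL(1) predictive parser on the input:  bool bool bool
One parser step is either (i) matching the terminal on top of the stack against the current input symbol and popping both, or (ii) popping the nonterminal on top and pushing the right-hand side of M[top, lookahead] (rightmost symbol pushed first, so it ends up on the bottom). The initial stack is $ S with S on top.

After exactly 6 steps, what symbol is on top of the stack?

step 1: stack=$ S  input=bool bool bool $  — expand S -> C bool R
step 2: stack=$ R bool C  input=bool bool bool $  — expand C -> R bool bool
step 3: stack=$ R bool bool bool R  input=bool bool bool $  — expand R -> λ
step 4: stack=$ R bool bool bool  input=bool bool bool $  — match bool
step 5: stack=$ R bool bool  input=bool bool $  — match bool
step 6: stack=$ R bool  input=bool $  — match bool
Stack after step 6: $ R (top = R).

R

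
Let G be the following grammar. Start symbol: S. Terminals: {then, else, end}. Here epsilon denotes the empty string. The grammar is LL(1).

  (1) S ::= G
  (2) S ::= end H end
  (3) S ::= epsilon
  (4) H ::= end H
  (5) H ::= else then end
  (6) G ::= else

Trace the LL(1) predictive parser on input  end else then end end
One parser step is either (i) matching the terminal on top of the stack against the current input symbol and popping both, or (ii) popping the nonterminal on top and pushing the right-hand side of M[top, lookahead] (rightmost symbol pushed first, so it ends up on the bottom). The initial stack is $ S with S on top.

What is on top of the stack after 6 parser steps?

     Stack                Input                    Action
  1  $ S                  end else then end end $  expand S ::= end H end
  2  $ end H end          end else then end end $  match end
  3  $ end H              else then end end $      expand H ::= else then end
  4  $ end end then else  else then end end $      match else
  5  $ end end then       then end end $           match then
  6  $ end end            end end $                match end
Stack after step 6: $ end (top = end).

end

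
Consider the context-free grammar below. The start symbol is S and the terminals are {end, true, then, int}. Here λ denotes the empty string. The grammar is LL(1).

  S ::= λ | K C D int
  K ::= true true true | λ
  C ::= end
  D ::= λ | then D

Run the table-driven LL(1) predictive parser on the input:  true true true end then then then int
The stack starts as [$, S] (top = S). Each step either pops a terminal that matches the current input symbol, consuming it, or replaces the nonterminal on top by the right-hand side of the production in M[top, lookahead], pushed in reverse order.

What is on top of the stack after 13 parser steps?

      Stack                     Input                                    Action
   1  $ S                       true true true end then then then int $  expand S ::= K C D int
   2  $ int D C K               true true true end then then then int $  expand K ::= true true true
   3  $ int D C true true true  true true true end then then then int $  match true
   4  $ int D C true true       true true end then then then int $       match true
   5  $ int D C true            true end then then then int $            match true
   6  $ int D C                 end then then then int $                 expand C ::= end
   7  $ int D end               end then then then int $                 match end
   8  $ int D                   then then then int $                     expand D ::= then D
   9  $ int D then              then then then int $                     match then
  10  $ int D                   then then int $                          expand D ::= then D
  11  $ int D then              then then int $                          match then
  12  $ int D                   then int $                               expand D ::= then D
  13  $ int D then              then int $                               match then
Stack after step 13: $ int D (top = D).

D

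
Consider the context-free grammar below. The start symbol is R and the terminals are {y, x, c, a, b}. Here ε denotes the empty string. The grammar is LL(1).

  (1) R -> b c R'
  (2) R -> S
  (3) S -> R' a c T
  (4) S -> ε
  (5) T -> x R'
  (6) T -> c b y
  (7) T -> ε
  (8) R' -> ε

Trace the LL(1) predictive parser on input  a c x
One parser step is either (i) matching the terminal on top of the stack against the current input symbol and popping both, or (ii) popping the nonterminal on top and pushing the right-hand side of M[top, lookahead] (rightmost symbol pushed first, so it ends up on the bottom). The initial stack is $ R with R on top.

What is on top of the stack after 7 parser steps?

     Stack       Input    Action
  1  $ R         a c x $  expand R -> S
  2  $ S         a c x $  expand S -> R' a c T
  3  $ T c a R'  a c x $  expand R' -> ε
  4  $ T c a     a c x $  match a
  5  $ T c       c x $    match c
  6  $ T         x $      expand T -> x R'
  7  $ R' x      x $      match x
Stack after step 7: $ R' (top = R').

R'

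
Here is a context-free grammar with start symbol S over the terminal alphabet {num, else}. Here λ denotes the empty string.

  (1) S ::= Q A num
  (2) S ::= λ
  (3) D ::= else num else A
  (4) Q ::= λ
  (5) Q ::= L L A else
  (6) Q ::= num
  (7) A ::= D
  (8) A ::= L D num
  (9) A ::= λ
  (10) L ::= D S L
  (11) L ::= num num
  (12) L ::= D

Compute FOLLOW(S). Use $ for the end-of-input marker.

{$, else, num}

FIRST(D): from D::=else num else A we get {else}. So FIRST(D) = {else}.
FIRST(L): from L::=D S L we get {else}; from L::=num num we get {num}; from L::=D we get {else}. So FIRST(L) = {else, num}.
FIRST(Q): from Q::=λ we get {λ}; from Q::=L L A else we get {else, num}; from Q::=num we get {num}. So FIRST(Q) = {λ, else, num}.
FIRST(A): from A::=D we get {else}; from A::=L D num we get {else, num}; from A::=λ we get {λ}. So FIRST(A) = {λ, else, num}.
FIRST(S): from S::=Q A num we get {else, num}; from S::=λ we get {λ}. So FIRST(S) = {λ, else, num}.
FOLLOW(S) includes $ since S is the start symbol.
FOLLOW(S): in L::=D S L, S is followed by L with FIRST {else, num}. Thus FOLLOW(S) = {$, else, num}.
FOLLOW(Q): in S::=Q A num, Q is followed by A num with FIRST {else, num}. Thus FOLLOW(Q) = {else, num}.
FOLLOW(L): in Q::=L L A else (occurrence 1), L is followed by L A else with FIRST {else, num}; in Q::=L L A else (occurrence 2), L is followed by A else with FIRST {else, num}; in A::=L D num, L is followed by D num with FIRST {else}; in L::=D S L, the suffix after L is empty (adds nothing new). Thus FOLLOW(L) = {else, num}.
FOLLOW(D): in A::=D, the suffix after D is empty, so FOLLOW(D) ⊇ FOLLOW(A) = {else, num}; in A::=L D num, D is followed by num with FIRST {num}; in L::=D S L, D is followed by S L with FIRST {else, num}; in L::=D, the suffix after D is empty, so FOLLOW(D) ⊇ FOLLOW(L) = {else, num}. Thus FOLLOW(D) = {else, num}.
FOLLOW(A): in S::=Q A num, A is followed by num with FIRST {num}; in D::=else num else A, the suffix after A is empty, so FOLLOW(A) ⊇ FOLLOW(D) = {else, num}; in Q::=L L A else, A is followed by else with FIRST {else}. Thus FOLLOW(A) = {else, num}.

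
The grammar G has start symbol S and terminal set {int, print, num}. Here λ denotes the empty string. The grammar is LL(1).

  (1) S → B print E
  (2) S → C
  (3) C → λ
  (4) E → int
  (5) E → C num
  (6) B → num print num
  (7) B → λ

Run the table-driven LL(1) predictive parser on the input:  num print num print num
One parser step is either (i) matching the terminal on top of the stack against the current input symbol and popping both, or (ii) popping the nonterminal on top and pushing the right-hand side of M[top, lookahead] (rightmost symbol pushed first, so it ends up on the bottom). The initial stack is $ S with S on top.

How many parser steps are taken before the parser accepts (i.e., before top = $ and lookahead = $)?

9

     Stack                    Input                      Action
  1  $ S                      num print num print num $  expand S → B print E
  2  $ E print B              num print num print num $  expand B → num print num
  3  $ E print num print num  num print num print num $  match num
  4  $ E print num print      print num print num $      match print
  5  $ E print num            num print num $            match num
  6  $ E print                print num $                match print
  7  $ E                      num $                      expand E → C num
  8  $ num C                  num $                      expand C → λ
  9  $ num                    num $                      match num
Accept reached after 9 steps.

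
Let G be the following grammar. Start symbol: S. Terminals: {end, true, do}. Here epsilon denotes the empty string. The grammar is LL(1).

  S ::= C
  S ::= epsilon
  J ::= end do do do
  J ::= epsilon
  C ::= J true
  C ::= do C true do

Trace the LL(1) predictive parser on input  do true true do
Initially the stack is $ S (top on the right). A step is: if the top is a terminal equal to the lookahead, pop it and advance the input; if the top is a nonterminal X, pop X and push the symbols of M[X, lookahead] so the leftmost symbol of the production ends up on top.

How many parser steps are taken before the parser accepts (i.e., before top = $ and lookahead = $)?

     Stack             Input              Action
  1  $ S               do true true do $  expand S ::= C
  2  $ C               do true true do $  expand C ::= do C true do
  3  $ do true C do    do true true do $  match do
  4  $ do true C       true true do $     expand C ::= J true
  5  $ do true true J  true true do $     expand J ::= epsilon
  6  $ do true true    true true do $     match true
  7  $ do true         true do $          match true
  8  $ do              do $               match do
Accept reached after 8 steps.

8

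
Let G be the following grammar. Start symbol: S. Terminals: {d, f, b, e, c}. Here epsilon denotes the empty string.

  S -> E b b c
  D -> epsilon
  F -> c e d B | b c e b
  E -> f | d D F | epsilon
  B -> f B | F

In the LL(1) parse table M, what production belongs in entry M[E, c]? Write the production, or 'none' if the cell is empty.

FIRST(D): from D->epsilon we get {epsilon}. So FIRST(D) = {epsilon}.
FIRST(F): from F->c e d B we get {c}; from F->b c e b we get {b}. So FIRST(F) = {b, c}.
FIRST(E): from E->f we get {f}; from E->d D F we get {d}; from E->epsilon we get {epsilon}. So FIRST(E) = {epsilon, d, f}.
FIRST(S): from S->E b b c we get {b, d, f}. So FIRST(S) = {b, d, f}.
FIRST(B): from B->f B we get {f}; from B->F we get {b, c}. So FIRST(B) = {b, c, f}.
FOLLOW(S) includes $ since S is the start symbol.
FOLLOW(E): in S->E b b c, E is followed by b b c with FIRST {b}. Thus FOLLOW(E) = {b}.
For E -> f: FIRST(f) = {f}, so it goes in M[E, t] for t ∈ {f}.
For E -> d D F: FIRST(d D F) = {d}, so it goes in M[E, t] for t ∈ {d}.
For E -> epsilon: FIRST(epsilon) = {epsilon}, so it goes in M[E, t] for t ∈ {}; since epsilon ∈ FIRST, also for every t ∈ FOLLOW(E) = {b}.
None of these place a production in M[E, c].

none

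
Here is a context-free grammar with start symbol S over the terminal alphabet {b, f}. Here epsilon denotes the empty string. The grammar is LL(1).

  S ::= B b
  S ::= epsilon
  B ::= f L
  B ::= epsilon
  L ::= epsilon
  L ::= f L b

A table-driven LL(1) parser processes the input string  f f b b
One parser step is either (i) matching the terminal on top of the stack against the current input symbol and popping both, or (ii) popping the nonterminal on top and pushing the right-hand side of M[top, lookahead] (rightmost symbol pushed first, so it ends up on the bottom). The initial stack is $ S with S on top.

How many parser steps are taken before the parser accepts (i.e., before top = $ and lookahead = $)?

     Stack      Input      Action
  1  $ S        f f b b $  expand S ::= B b
  2  $ b B      f f b b $  expand B ::= f L
  3  $ b L f    f f b b $  match f
  4  $ b L      f b b $    expand L ::= f L b
  5  $ b b L f  f b b $    match f
  6  $ b b L    b b $      expand L ::= epsilon
  7  $ b b      b b $      match b
  8  $ b        b $        match b
Accept reached after 8 steps.

8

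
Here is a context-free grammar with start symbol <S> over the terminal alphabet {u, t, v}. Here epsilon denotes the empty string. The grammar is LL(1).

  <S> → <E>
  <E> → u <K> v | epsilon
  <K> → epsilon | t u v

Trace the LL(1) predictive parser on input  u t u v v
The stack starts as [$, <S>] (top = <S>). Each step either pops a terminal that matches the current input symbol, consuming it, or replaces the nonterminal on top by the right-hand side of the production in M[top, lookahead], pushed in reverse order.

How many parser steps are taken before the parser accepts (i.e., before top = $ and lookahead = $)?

8

     Stack      Input        Action
  1  $ <S>      u t u v v $  expand <S> → <E>
  2  $ <E>      u t u v v $  expand <E> → u <K> v
  3  $ v <K> u  u t u v v $  match u
  4  $ v <K>    t u v v $    expand <K> → t u v
  5  $ v v u t  t u v v $    match t
  6  $ v v u    u v v $      match u
  7  $ v v      v v $        match v
  8  $ v        v $          match v
Accept reached after 8 steps.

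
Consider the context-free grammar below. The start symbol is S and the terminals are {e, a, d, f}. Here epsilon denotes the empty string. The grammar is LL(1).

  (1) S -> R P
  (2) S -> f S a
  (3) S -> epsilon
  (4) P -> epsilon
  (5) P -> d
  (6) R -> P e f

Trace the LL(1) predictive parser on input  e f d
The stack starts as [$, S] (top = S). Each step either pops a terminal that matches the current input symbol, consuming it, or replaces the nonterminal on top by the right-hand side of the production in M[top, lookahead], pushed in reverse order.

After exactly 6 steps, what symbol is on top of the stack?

d

     Stack      Input    Action
  1  $ S        e f d $  expand S -> R P
  2  $ P R      e f d $  expand R -> P e f
  3  $ P f e P  e f d $  expand P -> epsilon
  4  $ P f e    e f d $  match e
  5  $ P f      f d $    match f
  6  $ P        d $      expand P -> d
Stack after step 6: $ d (top = d).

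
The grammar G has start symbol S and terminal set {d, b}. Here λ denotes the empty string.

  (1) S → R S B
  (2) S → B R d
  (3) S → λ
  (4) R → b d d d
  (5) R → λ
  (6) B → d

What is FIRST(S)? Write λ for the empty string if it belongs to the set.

FIRST(R) = {λ, b}
FIRST(B) = {d}
FIRST(S) = {λ, b, d}  (via R S B, B R d)

{λ, b, d}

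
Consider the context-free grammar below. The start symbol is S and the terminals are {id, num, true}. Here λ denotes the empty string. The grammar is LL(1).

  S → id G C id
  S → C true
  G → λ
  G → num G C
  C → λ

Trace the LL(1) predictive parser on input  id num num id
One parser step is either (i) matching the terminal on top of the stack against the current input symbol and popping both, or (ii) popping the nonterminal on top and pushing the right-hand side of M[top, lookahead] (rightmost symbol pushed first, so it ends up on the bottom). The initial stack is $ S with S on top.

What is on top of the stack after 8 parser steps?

     Stack             Input            Action
  1  $ S               id num num id $  expand S → id G C id
  2  $ id C G id       id num num id $  match id
  3  $ id C G          num num id $     expand G → num G C
  4  $ id C C G num    num num id $     match num
  5  $ id C C G        num id $         expand G → num G C
  6  $ id C C C G num  num id $         match num
  7  $ id C C C G      id $             expand G → λ
  8  $ id C C C        id $             expand C → λ
Stack after step 8: $ id C C (top = C).

C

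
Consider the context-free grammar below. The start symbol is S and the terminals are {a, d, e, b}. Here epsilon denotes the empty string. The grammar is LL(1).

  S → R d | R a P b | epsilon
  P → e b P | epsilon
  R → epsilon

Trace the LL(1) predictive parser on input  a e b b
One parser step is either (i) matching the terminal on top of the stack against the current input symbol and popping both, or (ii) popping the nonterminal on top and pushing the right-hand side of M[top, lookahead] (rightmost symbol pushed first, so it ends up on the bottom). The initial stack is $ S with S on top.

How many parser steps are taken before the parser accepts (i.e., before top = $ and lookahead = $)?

     Stack      Input      Action
  1  $ S        a e b b $  expand S → R a P b
  2  $ b P a R  a e b b $  expand R → epsilon
  3  $ b P a    a e b b $  match a
  4  $ b P      e b b $    expand P → e b P
  5  $ b P b e  e b b $    match e
  6  $ b P b    b b $      match b
  7  $ b P      b $        expand P → epsilon
  8  $ b        b $        match b
Accept reached after 8 steps.

8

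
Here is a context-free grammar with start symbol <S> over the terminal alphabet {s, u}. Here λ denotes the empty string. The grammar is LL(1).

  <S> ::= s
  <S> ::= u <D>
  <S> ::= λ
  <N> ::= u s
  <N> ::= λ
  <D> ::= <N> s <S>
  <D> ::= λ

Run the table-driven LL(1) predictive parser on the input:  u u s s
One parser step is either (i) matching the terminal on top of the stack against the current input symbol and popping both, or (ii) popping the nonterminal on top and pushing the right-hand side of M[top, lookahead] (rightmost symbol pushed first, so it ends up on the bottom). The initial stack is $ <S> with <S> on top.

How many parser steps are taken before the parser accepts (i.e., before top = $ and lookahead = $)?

8

step 1: stack=$ <S>  input=u u s s $  — expand <S> ::= u <D>
step 2: stack=$ <D> u  input=u u s s $  — match u
step 3: stack=$ <D>  input=u s s $  — expand <D> ::= <N> s <S>
step 4: stack=$ <S> s <N>  input=u s s $  — expand <N> ::= u s
step 5: stack=$ <S> s s u  input=u s s $  — match u
step 6: stack=$ <S> s s  input=s s $  — match s
step 7: stack=$ <S> s  input=s $  — match s
step 8: stack=$ <S>  input=$  — expand <S> ::= λ
Accept reached after 8 steps.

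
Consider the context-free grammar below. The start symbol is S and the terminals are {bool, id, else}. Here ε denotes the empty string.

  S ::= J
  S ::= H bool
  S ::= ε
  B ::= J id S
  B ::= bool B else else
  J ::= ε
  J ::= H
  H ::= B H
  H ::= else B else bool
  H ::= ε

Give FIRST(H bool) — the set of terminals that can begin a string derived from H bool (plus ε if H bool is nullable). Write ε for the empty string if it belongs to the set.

FIRST(S): from S::=J we get {ε, bool, else, id}; from S::=H bool we get {bool, else, id}; from S::=ε we get {ε}. So FIRST(S) = {ε, bool, else, id}.
FIRST(B): from B::=J id S we get {bool, else, id}; from B::=bool B else else we get {bool}. So FIRST(B) = {bool, else, id}.
FIRST(H): from H::=B H we get {bool, else, id}; from H::=else B else bool we get {else}; from H::=ε we get {ε}. So FIRST(H) = {ε, bool, else, id}.
FIRST(J): from J::=ε we get {ε}; from J::=H we get {ε, bool, else, id}. So FIRST(J) = {ε, bool, else, id}.
FIRST(H bool): take FIRST of each symbol in turn, carrying on past any symbol whose FIRST contains ε; result {bool, else, id}.

{bool, else, id}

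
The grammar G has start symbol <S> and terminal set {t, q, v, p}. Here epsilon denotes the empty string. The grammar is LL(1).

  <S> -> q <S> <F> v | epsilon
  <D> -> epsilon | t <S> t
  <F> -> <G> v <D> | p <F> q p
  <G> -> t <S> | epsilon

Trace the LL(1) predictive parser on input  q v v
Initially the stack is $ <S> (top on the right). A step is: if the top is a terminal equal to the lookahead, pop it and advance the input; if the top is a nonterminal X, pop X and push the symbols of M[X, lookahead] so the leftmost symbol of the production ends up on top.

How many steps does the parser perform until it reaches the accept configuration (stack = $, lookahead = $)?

8

     Stack          Input    Action
  1  $ <S>          q v v $  expand <S> -> q <S> <F> v
  2  $ v <F> <S> q  q v v $  match q
  3  $ v <F> <S>    v v $    expand <S> -> epsilon
  4  $ v <F>        v v $    expand <F> -> <G> v <D>
  5  $ v <D> v <G>  v v $    expand <G> -> epsilon
  6  $ v <D> v      v v $    match v
  7  $ v <D>        v $      expand <D> -> epsilon
  8  $ v            v $      match v
Accept reached after 8 steps.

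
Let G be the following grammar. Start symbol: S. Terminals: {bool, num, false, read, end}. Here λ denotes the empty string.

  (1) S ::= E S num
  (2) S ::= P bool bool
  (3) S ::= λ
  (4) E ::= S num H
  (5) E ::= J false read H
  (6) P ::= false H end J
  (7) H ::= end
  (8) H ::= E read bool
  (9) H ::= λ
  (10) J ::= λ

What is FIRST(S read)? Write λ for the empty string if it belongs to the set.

FIRST(P) = {false}
FIRST(J) = {λ}
FIRST(S) = {λ, false, num}  (via E S num, P bool bool)
FIRST(E) = {false, num}  (via S num H, J false read H)
FIRST(H) = {λ, end, false, num}  (via E read bool)
FIRST(S read): take FIRST of each symbol in turn, carrying on past any symbol whose FIRST contains λ; result {false, num, read}.

{false, num, read}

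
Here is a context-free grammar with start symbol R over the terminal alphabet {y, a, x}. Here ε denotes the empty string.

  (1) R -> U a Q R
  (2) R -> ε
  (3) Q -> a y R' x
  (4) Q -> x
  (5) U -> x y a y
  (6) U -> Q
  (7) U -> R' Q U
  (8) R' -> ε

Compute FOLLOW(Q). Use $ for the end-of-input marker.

{$, a, x}

FIRST(Q) = {a, x}
FIRST(R') = {ε}
FIRST(U) = {a, x}  (via Q, R' Q U)
FIRST(R) = {ε, a, x}  (via U a Q R)
FOLLOW(R) includes $ since R is the start symbol.
FOLLOW(R): in R->U a Q R, the suffix after R is empty (adds nothing new). Thus FOLLOW(R) = {$}.
FOLLOW(U): in R->U a Q R, U is followed by a Q R with FIRST {a}; in U->R' Q U, the suffix after U is empty (adds nothing new). Thus FOLLOW(U) = {a}.
FOLLOW(Q): in R->U a Q R, Q is followed by R with FIRST {ε, a, x}; in R->U a Q R, the suffix after Q is nullable, so FOLLOW(Q) ⊇ FOLLOW(R) = {$}; in U->Q, the suffix after Q is empty, so FOLLOW(Q) ⊇ FOLLOW(U) = {a}; in U->R' Q U, Q is followed by U with FIRST {a, x}. Thus FOLLOW(Q) = {$, a, x}.
FOLLOW(R'): in Q->a y R' x, R' is followed by x with FIRST {x}; in U->R' Q U, R' is followed by Q U with FIRST {a, x}. Thus FOLLOW(R') = {a, x}.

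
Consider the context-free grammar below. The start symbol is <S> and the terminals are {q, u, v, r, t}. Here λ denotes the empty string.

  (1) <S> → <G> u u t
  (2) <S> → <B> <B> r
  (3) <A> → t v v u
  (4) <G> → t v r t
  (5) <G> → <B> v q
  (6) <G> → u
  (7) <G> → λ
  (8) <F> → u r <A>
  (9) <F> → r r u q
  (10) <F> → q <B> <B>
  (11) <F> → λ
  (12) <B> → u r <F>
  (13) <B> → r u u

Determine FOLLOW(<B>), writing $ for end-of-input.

{r, u, v}

FIRST(<A>) = {t}
FIRST(<F>) = {λ, q, r, u}
FIRST(<B>) = {r, u}
FIRST(<G>) = {λ, r, t, u}  (via <B> v q)
FIRST(<S>) = {r, t, u}  (via <G> u u t, <B> <B> r)
FOLLOW(<S>) includes $ since <S> is the start symbol.
FOLLOW(<S>): <S> appears on no right-hand side. Thus FOLLOW(<S>) = {$}.
FOLLOW(<G>): in <S>→<G> u u t, <G> is followed by u u t with FIRST {u}. Thus FOLLOW(<G>) = {u}.
FOLLOW(<A>): in <F>→u r <A>, the suffix after <A> is empty, so FOLLOW(<A>) ⊇ FOLLOW(<F>) = {r, u, v}. Thus FOLLOW(<A>) = {r, u, v}.
FOLLOW(<F>): in <B>→u r <F>, the suffix after <F> is empty, so FOLLOW(<F>) ⊇ FOLLOW(<B>) = {r, u, v}. Thus FOLLOW(<F>) = {r, u, v}.
FOLLOW(<B>): in <S>→<B> <B> r (occurrence 1), <B> is followed by <B> r with FIRST {r, u}; in <S>→<B> <B> r (occurrence 2), <B> is followed by r with FIRST {r}; in <G>→<B> v q, <B> is followed by v q with FIRST {v}; in <F>→q <B> <B> (occurrence 1), <B> is followed by <B> with FIRST {r, u}; in <F>→q <B> <B> (occurrence 2), the suffix after <B> is empty, so FOLLOW(<B>) ⊇ FOLLOW(<F>) = {r, u, v}. Thus FOLLOW(<B>) = {r, u, v}.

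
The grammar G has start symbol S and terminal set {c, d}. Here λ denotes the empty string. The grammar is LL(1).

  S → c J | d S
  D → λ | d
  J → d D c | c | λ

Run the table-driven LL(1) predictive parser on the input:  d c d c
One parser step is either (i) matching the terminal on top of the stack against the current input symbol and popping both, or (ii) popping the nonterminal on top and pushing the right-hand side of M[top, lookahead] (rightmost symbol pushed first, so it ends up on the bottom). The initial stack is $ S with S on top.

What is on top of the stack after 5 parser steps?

d

     Stack  Input      Action
  1  $ S    d c d c $  expand S → d S
  2  $ S d  d c d c $  match d
  3  $ S    c d c $    expand S → c J
  4  $ J c  c d c $    match c
  5  $ J    d c $      expand J → d D c
Stack after step 5: $ c D d (top = d).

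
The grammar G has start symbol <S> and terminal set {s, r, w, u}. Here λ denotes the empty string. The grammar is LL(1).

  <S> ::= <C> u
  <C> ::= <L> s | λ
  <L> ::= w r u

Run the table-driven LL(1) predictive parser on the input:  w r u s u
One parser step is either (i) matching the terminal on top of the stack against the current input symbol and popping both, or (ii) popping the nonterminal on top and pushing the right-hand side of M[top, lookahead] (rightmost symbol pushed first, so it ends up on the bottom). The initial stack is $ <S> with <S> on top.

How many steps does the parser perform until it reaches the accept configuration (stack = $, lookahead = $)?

8

     Stack        Input        Action
  1  $ <S>        w r u s u $  expand <S> ::= <C> u
  2  $ u <C>      w r u s u $  expand <C> ::= <L> s
  3  $ u s <L>    w r u s u $  expand <L> ::= w r u
  4  $ u s u r w  w r u s u $  match w
  5  $ u s u r    r u s u $    match r
  6  $ u s u      u s u $      match u
  7  $ u s        s u $        match s
  8  $ u          u $          match u
Accept reached after 8 steps.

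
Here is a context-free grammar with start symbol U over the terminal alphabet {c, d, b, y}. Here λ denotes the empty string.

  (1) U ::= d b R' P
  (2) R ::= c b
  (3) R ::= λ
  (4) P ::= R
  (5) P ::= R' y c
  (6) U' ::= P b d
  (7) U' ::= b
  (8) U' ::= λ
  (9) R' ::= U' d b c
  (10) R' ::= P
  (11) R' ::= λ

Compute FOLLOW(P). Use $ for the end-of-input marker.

{$, b, c, d, y}

FIRST(U) = {d}
FIRST(R) = {λ, c}
FIRST(P) = {λ, b, c, d, y}  (via R, R' y c)
FIRST(U') = {λ, b, c, d, y}  (via P b d)
FIRST(R') = {λ, b, c, d, y}  (via U' d b c, P)
FOLLOW(U) includes $ since U is the start symbol.
FOLLOW(U): U appears on no right-hand side. Thus FOLLOW(U) = {$}.
FOLLOW(U'): in R'::=U' d b c, U' is followed by d b c with FIRST {d}. Thus FOLLOW(U') = {d}.
FOLLOW(R'): in U::=d b R' P, R' is followed by P with FIRST {λ, b, c, d, y}; in U::=d b R' P, the suffix after R' is nullable, so FOLLOW(R') ⊇ FOLLOW(U) = {$}; in P::=R' y c, R' is followed by y c with FIRST {y}. Thus FOLLOW(R') = {$, b, c, d, y}.
FOLLOW(P): in U::=d b R' P, the suffix after P is empty, so FOLLOW(P) ⊇ FOLLOW(U) = {$}; in U'::=P b d, P is followed by b d with FIRST {b}; in R'::=P, the suffix after P is empty, so FOLLOW(P) ⊇ FOLLOW(R') = {$, b, c, d, y}. Thus FOLLOW(P) = {$, b, c, d, y}.
FOLLOW(R): in P::=R, the suffix after R is empty, so FOLLOW(R) ⊇ FOLLOW(P) = {$, b, c, d, y}. Thus FOLLOW(R) = {$, b, c, d, y}.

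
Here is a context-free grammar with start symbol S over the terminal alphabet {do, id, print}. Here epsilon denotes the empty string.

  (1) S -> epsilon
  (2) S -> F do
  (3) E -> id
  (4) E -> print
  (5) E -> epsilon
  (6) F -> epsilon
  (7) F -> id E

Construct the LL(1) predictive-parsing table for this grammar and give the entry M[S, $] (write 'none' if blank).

S -> epsilon

FIRST(E) = {epsilon, id, print}
FIRST(F) = {epsilon, id}
FIRST(S) = {epsilon, do, id}  (via F do)
FOLLOW(S) includes $ since S is the start symbol.
FOLLOW(S): S appears on no right-hand side. Thus FOLLOW(S) = {$}.
For S -> epsilon: FIRST(epsilon) = {epsilon}, so it goes in M[S, t] for t ∈ {}; since epsilon ∈ FIRST, also for every t ∈ FOLLOW(S) = {$}.
For S -> F do: FIRST(F do) = {do, id}, so it goes in M[S, t] for t ∈ {do, id}.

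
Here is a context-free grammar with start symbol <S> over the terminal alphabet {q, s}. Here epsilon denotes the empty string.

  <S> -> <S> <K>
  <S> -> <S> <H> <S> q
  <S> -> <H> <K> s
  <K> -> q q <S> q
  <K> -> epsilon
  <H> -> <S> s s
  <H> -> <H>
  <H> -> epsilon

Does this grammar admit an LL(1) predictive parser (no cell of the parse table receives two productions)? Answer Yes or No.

No

FIRST(<S>) = {q, s}
FIRST(<K>) = {epsilon, q}
FIRST(<H>) = {epsilon, q, s}
FOLLOW(<S>) = {$, q, s}
FOLLOW(<K>) = {$, q, s}
FOLLOW(<H>) = {q, s}
Cell M[<H>, q] receives both <H> -> <S> s s and <H> -> <H> and <H> -> epsilon — the grammar is not LL(1).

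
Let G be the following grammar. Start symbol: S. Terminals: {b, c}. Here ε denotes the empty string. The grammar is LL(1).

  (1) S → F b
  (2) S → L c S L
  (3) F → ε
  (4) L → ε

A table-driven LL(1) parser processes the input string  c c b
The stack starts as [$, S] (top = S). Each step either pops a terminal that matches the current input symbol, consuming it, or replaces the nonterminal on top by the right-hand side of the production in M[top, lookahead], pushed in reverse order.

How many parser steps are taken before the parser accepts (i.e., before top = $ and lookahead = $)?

step 1: stack=$ S  input=c c b $  — expand S → L c S L
step 2: stack=$ L S c L  input=c c b $  — expand L → ε
step 3: stack=$ L S c  input=c c b $  — match c
step 4: stack=$ L S  input=c b $  — expand S → L c S L
step 5: stack=$ L L S c L  input=c b $  — expand L → ε
step 6: stack=$ L L S c  input=c b $  — match c
step 7: stack=$ L L S  input=b $  — expand S → F b
step 8: stack=$ L L b F  input=b $  — expand F → ε
step 9: stack=$ L L b  input=b $  — match b
step 10: stack=$ L L  input=$  — expand L → ε
step 11: stack=$ L  input=$  — expand L → ε
Accept reached after 11 steps.

11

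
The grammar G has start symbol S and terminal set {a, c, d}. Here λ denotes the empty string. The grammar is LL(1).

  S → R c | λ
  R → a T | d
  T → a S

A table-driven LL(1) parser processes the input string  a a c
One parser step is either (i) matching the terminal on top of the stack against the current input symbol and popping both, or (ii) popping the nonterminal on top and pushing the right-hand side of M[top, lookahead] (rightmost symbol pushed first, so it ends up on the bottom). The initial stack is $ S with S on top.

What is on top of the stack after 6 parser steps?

step 1: stack=$ S  input=a a c $  — expand S → R c
step 2: stack=$ c R  input=a a c $  — expand R → a T
step 3: stack=$ c T a  input=a a c $  — match a
step 4: stack=$ c T  input=a c $  — expand T → a S
step 5: stack=$ c S a  input=a c $  — match a
step 6: stack=$ c S  input=c $  — expand S → λ
Stack after step 6: $ c (top = c).

c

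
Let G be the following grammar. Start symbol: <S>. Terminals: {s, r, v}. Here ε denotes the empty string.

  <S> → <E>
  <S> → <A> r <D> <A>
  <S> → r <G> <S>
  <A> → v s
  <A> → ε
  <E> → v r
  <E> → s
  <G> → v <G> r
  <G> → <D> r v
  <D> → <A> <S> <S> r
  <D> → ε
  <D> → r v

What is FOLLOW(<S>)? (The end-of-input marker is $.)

{$, r, s, v}

FIRST(<A>) = {ε, v}
FIRST(<E>) = {s, v}
FIRST(<S>) = {r, s, v}  (via <E>, <A> r <D> <A>)
FIRST(<D>) = {ε, r, s, v}  (via <A> <S> <S> r)
FIRST(<G>) = {r, s, v}  (via <D> r v)
FOLLOW(<S>) includes $ since <S> is the start symbol.
FOLLOW(<S>): in <S>→r <G> <S>, the suffix after <S> is empty (adds nothing new); in <D>→<A> <S> <S> r (occurrence 1), <S> is followed by <S> r with FIRST {r, s, v}; in <D>→<A> <S> <S> r (occurrence 2), <S> is followed by r with FIRST {r}. Thus FOLLOW(<S>) = {$, r, s, v}.
FOLLOW(<A>): in <S>→<A> r <D> <A> (occurrence 1), <A> is followed by r <D> <A> with FIRST {r}; in <S>→<A> r <D> <A> (occurrence 2), the suffix after <A> is empty, so FOLLOW(<A>) ⊇ FOLLOW(<S>) = {$, r, s, v}; in <D>→<A> <S> <S> r, <A> is followed by <S> <S> r with FIRST {r, s, v}. Thus FOLLOW(<A>) = {$, r, s, v}.
FOLLOW(<E>): in <S>→<E>, the suffix after <E> is empty, so FOLLOW(<E>) ⊇ FOLLOW(<S>) = {$, r, s, v}. Thus FOLLOW(<E>) = {$, r, s, v}.
FOLLOW(<G>): in <S>→r <G> <S>, <G> is followed by <S> with FIRST {r, s, v}; in <G>→v <G> r, <G> is followed by r with FIRST {r}. Thus FOLLOW(<G>) = {r, s, v}.
FOLLOW(<D>): in <S>→<A> r <D> <A>, <D> is followed by <A> with FIRST {ε, v}; in <S>→<A> r <D> <A>, the suffix after <D> is nullable, so FOLLOW(<D>) ⊇ FOLLOW(<S>) = {$, r, s, v}; in <G>→<D> r v, <D> is followed by r v with FIRST {r}. Thus FOLLOW(<D>) = {$, r, s, v}.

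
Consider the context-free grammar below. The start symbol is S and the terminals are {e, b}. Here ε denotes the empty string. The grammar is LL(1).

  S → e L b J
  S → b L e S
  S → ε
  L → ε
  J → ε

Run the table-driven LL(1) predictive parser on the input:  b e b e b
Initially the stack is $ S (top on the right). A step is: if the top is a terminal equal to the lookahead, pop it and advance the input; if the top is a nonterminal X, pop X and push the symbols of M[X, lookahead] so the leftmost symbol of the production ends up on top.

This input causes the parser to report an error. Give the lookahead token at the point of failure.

step 1: stack=$ S  input=b e b e b $  — expand S → b L e S
step 2: stack=$ S e L b  input=b e b e b $  — match b
step 3: stack=$ S e L  input=e b e b $  — expand L → ε
step 4: stack=$ S e  input=e b e b $  — match e
step 5: stack=$ S  input=b e b $  — expand S → b L e S
step 6: stack=$ S e L b  input=b e b $  — match b
step 7: stack=$ S e L  input=e b $  — expand L → ε
step 8: stack=$ S e  input=e b $  — match e
step 9: stack=$ S  input=b $  — expand S → b L e S
step 10: stack=$ S e L b  input=b $  — match b
step 11: stack=$ S e L  input=$  — error: M[L, $] is empty

$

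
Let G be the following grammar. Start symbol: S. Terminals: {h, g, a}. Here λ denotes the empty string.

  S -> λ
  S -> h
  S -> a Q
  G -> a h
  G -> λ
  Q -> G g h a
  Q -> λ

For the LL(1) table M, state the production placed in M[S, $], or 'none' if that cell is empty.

FIRST(S) = {λ, a, h}
FIRST(G) = {λ, a}
FIRST(Q) = {λ, a, g}  (via G g h a)
FOLLOW(S) includes $ since S is the start symbol.
FOLLOW(S): S appears on no right-hand side. Thus FOLLOW(S) = {$}.
For S -> λ: FIRST(λ) = {λ}, so it goes in M[S, t] for t ∈ {}; since λ ∈ FIRST, also for every t ∈ FOLLOW(S) = {$}.
For S -> h: FIRST(h) = {h}, so it goes in M[S, t] for t ∈ {h}.
For S -> a Q: FIRST(a Q) = {a}, so it goes in M[S, t] for t ∈ {a}.

S -> λ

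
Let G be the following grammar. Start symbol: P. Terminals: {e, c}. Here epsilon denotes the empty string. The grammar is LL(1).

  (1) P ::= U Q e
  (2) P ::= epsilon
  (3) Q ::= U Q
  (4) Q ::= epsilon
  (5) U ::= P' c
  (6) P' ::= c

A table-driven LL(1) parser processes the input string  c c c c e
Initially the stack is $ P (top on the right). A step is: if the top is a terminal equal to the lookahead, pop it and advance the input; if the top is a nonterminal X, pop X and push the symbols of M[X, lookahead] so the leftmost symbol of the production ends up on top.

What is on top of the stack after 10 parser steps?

step 1: stack=$ P  input=c c c c e $  — expand P ::= U Q e
step 2: stack=$ e Q U  input=c c c c e $  — expand U ::= P' c
step 3: stack=$ e Q c P'  input=c c c c e $  — expand P' ::= c
step 4: stack=$ e Q c c  input=c c c c e $  — match c
step 5: stack=$ e Q c  input=c c c e $  — match c
step 6: stack=$ e Q  input=c c e $  — expand Q ::= U Q
step 7: stack=$ e Q U  input=c c e $  — expand U ::= P' c
step 8: stack=$ e Q c P'  input=c c e $  — expand P' ::= c
step 9: stack=$ e Q c c  input=c c e $  — match c
step 10: stack=$ e Q c  input=c e $  — match c
Stack after step 10: $ e Q (top = Q).

Q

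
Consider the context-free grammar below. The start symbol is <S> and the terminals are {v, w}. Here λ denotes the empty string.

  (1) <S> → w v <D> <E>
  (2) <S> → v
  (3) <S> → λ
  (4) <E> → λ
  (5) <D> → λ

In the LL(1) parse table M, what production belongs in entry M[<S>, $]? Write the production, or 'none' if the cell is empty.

FIRST(<S>): from <S>→w v <D> <E> we get {w}; from <S>→v we get {v}; from <S>→λ we get {λ}. So FIRST(<S>) = {λ, v, w}.
FIRST(<E>): from <E>→λ we get {λ}. So FIRST(<E>) = {λ}.
FIRST(<D>): from <D>→λ we get {λ}. So FIRST(<D>) = {λ}.
FOLLOW(<S>) includes $ since <S> is the start symbol.
FOLLOW(<S>): <S> appears on no right-hand side. Thus FOLLOW(<S>) = {$}.
For <S> → w v <D> <E>: FIRST(w v <D> <E>) = {w}, so it goes in M[<S>, t] for t ∈ {w}.
For <S> → v: FIRST(v) = {v}, so it goes in M[<S>, t] for t ∈ {v}.
For <S> → λ: FIRST(λ) = {λ}, so it goes in M[<S>, t] for t ∈ {}; since λ ∈ FIRST, also for every t ∈ FOLLOW(<S>) = {$}.

<S> → λ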